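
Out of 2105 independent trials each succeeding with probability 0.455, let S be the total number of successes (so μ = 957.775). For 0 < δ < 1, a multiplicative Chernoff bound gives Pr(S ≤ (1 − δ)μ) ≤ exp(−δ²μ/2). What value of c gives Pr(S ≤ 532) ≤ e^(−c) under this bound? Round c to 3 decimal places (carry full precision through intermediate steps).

Write 532 = (1 − δ)μ, so δ = 1 − 532/957.775 = 0.444546…
Then the exponent is δ²μ/2 = (μ − 532)²/(2μ) = 94.638277.

94.638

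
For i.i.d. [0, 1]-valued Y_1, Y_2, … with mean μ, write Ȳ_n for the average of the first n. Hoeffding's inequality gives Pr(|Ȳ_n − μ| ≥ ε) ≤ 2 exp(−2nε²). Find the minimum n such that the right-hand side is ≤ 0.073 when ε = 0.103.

Require 2·exp(−2nε²) ≤ 0.073, i.e. 2nε² ≥ ln(2/0.073) = 3.310443.
So n ≥ 3.310443 / (2·0.103²) = 156.021.
The smallest integer n is 157.

157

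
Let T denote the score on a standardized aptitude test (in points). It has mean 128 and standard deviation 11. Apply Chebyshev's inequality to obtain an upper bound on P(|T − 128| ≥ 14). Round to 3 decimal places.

0.617

Chebyshev: P(|T − μ| ≥ t) ≤ Var(T)/t².
Var(T) = σ² = 11² = 121.
Bound = 121 / 196 = 0.6173.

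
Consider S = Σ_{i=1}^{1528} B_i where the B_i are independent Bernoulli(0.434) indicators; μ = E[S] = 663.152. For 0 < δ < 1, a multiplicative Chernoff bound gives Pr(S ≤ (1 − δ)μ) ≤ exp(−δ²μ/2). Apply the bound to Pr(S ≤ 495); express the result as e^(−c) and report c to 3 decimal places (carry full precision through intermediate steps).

21.319

Write 495 = (1 − δ)μ, so δ = 1 − 495/663.152 = 0.2535648…
Then the exponent is δ²μ/2 = (μ − 495)²/(2μ) = 21.318714.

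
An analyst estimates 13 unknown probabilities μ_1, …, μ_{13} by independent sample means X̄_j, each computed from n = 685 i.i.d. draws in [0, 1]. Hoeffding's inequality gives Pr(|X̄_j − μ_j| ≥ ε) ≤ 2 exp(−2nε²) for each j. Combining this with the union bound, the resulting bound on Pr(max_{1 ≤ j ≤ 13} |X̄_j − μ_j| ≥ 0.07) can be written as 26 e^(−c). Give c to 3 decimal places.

6.713

Union bound over the 13 events: Pr(max_{1 ≤ j ≤ 13} |X̄_j − μ_j| ≥ 0.07) ≤ 13·2·exp(−2nε²) = 26 exp(−2·685·0.07²).
So c = 2·685·0.07² = 6.7130.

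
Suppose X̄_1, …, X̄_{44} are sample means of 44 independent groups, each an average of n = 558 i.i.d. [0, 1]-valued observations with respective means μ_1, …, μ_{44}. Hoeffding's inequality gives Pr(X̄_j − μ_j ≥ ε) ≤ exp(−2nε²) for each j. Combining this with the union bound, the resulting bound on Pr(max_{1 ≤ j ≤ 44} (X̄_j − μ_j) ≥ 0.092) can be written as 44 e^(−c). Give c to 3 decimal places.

Union bound over the 44 events: Pr(max_{1 ≤ j ≤ 44} (X̄_j − μ_j) ≥ 0.092) ≤ 44·exp(−2nε²) = 44 exp(−2·558·0.092²).
So c = 2·558·0.092² = 9.4458.

9.446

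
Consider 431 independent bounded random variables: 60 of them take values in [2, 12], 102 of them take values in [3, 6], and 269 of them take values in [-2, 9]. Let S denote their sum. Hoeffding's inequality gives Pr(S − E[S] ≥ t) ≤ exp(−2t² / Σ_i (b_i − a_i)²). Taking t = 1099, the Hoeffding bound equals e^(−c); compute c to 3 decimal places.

61.206

Σ(b_i − a_i)² = 60·10² + 102·3² + 269·11² = 39467.
c = 2t² / 39467 = 2·1099² / 39467 = 61.2056.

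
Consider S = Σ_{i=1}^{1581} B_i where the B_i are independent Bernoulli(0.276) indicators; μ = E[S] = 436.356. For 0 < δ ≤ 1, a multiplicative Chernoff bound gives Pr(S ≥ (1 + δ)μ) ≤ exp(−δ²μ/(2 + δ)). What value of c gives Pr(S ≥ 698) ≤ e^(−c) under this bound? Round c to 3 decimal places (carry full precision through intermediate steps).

60.349

Write 698 = (1 + δ)μ, so δ = 698/436.356 − 1 = 0.5996113…
Then the exponent is δ²μ/(2 + δ) = (698 − μ)² / (μ·(2 + δ)) = 60.349293.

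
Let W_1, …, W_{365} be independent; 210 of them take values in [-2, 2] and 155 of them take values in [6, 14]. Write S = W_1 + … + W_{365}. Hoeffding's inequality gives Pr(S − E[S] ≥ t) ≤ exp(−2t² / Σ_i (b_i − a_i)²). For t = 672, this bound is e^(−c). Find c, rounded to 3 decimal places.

Σ(b_i − a_i)² = 210·4² + 155·8² = 13280.
c = 2t² / 13280 = 2·672² / 13280 = 68.0096.

68.010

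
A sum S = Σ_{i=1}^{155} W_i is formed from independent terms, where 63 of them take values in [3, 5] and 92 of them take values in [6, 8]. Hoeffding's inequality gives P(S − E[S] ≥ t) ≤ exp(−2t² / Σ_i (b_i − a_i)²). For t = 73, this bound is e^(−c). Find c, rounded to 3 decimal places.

Σ(b_i − a_i)² = 63·2² + 92·2² = 620.
c = 2t² / 620 = 2·73² / 620 = 17.1903.

17.190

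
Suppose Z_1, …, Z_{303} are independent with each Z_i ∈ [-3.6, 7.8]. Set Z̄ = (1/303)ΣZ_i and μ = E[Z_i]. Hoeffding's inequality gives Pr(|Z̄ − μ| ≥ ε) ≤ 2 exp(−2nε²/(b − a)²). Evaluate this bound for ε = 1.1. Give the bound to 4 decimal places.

0.0071

Exponent: 2nε²/(b − a)² = 2·303·1.1² / 11.4² = 5.64220.
Bound = 2·exp(−5.64220) = 0.00709.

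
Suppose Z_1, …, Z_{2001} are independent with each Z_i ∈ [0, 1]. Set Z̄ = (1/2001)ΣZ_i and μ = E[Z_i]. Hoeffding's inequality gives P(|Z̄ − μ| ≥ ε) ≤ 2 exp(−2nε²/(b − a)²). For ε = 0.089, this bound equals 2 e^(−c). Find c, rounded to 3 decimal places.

31.700

c = 2nε²/(b − a)² = 2·2001·0.089² / 1² = 31.6998.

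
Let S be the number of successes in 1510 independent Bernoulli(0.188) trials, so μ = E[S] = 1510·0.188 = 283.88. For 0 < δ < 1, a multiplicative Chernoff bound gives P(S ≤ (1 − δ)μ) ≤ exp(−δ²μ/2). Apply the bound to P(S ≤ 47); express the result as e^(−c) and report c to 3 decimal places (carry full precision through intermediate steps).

98.831

Write 47 = (1 − δ)μ, so δ = 1 − 47/283.88 = 0.8344371…
Then the exponent is δ²μ/2 = (μ − 47)²/(2μ) = 98.830728.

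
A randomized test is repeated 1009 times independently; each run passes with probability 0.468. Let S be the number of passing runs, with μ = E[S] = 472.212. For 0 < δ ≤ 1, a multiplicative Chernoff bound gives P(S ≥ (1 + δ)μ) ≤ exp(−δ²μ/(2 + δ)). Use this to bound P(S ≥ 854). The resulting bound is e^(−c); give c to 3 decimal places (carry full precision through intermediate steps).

109.909

Write 854 = (1 + δ)μ, so δ = 854/472.212 − 1 = 0.8085097…
Then the exponent is δ²μ/(2 + δ) = (854 − μ)² / (μ·(2 + δ)) = 109.908579.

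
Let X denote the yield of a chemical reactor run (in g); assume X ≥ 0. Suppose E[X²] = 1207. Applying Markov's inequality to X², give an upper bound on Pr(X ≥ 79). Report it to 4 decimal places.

0.1934

Since X ≥ 0, the event {X ≥ 79} is the same as {X² ≥ 6241}.
Markov's inequality applied to X² gives Pr(X² ≥ 6241) ≤ E[X²]/6241 = 1207/6241 = 0.1934.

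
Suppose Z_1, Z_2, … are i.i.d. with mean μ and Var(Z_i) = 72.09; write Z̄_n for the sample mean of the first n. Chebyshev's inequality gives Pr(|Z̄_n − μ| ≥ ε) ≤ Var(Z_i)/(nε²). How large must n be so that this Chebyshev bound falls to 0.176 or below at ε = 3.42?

Require 72.09/(n·3.42²) ≤ 0.176, i.e. n ≥ 72.09/(0.176·3.42²) = 35.020.
The smallest integer n is 36.

36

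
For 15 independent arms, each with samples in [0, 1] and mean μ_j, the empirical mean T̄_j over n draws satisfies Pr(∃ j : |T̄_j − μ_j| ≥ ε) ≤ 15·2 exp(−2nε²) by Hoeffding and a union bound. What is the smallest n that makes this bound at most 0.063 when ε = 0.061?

829

Need 2·15·exp(−2nε²) ≤ 0.063, i.e. exp(−2nε²) ≤ 0.063/30.
So 2nε² ≥ ln(30/0.063) = 6.165818.
Hence n ≥ 6.165818/(2·0.061²) = 828.516.
The smallest integer n is 829.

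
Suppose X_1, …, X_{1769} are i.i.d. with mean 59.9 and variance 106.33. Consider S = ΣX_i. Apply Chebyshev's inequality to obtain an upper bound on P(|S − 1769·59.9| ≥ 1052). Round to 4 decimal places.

Var(S) = n·Var(X_i) = 1769·106.33 = 188097.77.
Chebyshev: P(|S − 1769·59.9| ≥ 1052) ≤ Var(S)/1052² = 188097.77/1106704 = 0.1700.

0.1700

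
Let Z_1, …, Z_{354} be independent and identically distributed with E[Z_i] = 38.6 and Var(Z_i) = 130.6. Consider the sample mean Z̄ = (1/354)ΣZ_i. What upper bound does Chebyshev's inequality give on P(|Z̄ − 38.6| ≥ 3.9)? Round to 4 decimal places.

0.0243

Var(Z̄) = Var(Z_i)/n = 130.6/354 = 0.36893.
Chebyshev: P(|Z̄ − 38.6| ≥ 3.9) ≤ Var(Z̄)/(3.9)² = 130.6/(354·3.9²) = 0.0243.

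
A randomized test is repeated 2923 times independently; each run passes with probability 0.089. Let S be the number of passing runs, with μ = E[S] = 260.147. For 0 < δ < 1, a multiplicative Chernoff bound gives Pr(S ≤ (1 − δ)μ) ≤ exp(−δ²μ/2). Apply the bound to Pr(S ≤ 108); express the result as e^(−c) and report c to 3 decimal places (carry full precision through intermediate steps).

44.492

Write 108 = (1 − δ)μ, so δ = 1 − 108/260.147 = 0.5848501…
Then the exponent is δ²μ/2 = (μ − 108)²/(2μ) = 44.491594.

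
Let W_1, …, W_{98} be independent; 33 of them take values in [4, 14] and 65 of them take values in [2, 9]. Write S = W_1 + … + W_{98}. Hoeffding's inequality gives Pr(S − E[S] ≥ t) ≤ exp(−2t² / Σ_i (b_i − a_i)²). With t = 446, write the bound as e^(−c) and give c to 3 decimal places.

Σ(b_i − a_i)² = 33·10² + 65·7² = 6485.
c = 2t² / 6485 = 2·446² / 6485 = 61.3465.

61.346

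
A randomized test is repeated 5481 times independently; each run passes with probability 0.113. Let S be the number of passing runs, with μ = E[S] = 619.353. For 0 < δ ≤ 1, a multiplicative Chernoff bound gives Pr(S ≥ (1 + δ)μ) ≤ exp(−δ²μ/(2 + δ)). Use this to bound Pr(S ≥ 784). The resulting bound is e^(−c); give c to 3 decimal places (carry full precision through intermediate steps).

19.317

Write 784 = (1 + δ)μ, so δ = 784/619.353 − 1 = 0.2658371…
Then the exponent is δ²μ/(2 + δ) = (784 − μ)² / (μ·(2 + δ)) = 19.317046.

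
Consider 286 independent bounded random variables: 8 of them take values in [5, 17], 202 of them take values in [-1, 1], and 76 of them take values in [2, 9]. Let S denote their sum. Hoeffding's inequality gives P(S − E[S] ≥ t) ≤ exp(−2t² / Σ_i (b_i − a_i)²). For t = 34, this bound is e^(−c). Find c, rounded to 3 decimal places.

0.407

Σ(b_i − a_i)² = 8·12² + 202·2² + 76·7² = 5684.
c = 2t² / 5684 = 2·34² / 5684 = 0.4068.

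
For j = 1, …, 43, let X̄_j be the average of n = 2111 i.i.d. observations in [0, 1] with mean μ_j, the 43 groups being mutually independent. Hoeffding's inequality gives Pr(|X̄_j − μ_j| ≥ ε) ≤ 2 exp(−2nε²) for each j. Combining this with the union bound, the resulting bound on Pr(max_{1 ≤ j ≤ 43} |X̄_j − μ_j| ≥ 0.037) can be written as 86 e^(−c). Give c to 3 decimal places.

Union bound over the 43 events: Pr(max_{1 ≤ j ≤ 43} |X̄_j − μ_j| ≥ 0.037) ≤ 43·2·exp(−2nε²) = 86 exp(−2·2111·0.037²).
So c = 2·2111·0.037² = 5.7799.

5.780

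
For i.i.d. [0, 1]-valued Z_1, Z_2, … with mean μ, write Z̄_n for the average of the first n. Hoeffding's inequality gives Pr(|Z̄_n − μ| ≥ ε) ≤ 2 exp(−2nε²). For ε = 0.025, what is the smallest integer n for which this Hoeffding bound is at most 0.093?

2455

Require 2·exp(−2nε²) ≤ 0.093, i.e. 2nε² ≥ ln(2/0.093) = 3.068303.
So n ≥ 3.068303 / (2·0.025²) = 2454.642.
The smallest integer n is 2455.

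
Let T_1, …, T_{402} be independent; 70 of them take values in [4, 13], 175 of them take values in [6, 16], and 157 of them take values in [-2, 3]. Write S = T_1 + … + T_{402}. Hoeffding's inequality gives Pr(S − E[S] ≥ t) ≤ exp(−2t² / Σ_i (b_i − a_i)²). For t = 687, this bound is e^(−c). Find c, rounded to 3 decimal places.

34.838

Σ(b_i − a_i)² = 70·9² + 175·10² + 157·5² = 27095.
c = 2t² / 27095 = 2·687² / 27095 = 34.8381.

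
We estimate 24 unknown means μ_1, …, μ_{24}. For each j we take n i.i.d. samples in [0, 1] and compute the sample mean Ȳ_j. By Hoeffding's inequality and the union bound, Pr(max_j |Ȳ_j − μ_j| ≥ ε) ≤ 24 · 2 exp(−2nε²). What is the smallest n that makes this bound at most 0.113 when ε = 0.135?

Need 2·24·exp(−2nε²) ≤ 0.113, i.e. exp(−2nε²) ≤ 0.113/48.
So 2nε² ≥ ln(48/0.113) = 6.051568.
Hence n ≥ 6.051568/(2·0.135²) = 166.024.
The smallest integer n is 167.

167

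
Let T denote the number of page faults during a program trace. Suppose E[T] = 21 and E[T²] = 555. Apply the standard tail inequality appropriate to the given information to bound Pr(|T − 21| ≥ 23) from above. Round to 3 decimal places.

0.216

The first two moments determine the variance, so Chebyshev's inequality is the sharpest standard bound available.
Var(T) = E[T²] − (E[T])² = 555 − 441 = 114.
Chebyshev's inequality: Pr(|T − μ| ≥ t) ≤ Var(T)/t² = 114/529 = 0.2155.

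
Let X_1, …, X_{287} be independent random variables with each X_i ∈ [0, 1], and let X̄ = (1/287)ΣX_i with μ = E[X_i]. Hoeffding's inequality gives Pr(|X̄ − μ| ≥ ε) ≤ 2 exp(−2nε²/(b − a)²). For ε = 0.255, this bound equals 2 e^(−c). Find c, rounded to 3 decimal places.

37.324

c = 2nε²/(b − a)² = 2·287·0.255² / 1² = 37.3244.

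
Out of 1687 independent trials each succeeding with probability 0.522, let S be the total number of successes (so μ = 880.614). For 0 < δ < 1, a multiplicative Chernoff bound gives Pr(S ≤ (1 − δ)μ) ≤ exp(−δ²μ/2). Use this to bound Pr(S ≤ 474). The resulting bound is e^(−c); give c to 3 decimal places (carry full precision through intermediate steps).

Write 474 = (1 − δ)μ, so δ = 1 − 474/880.614 = 0.4617392…
Then the exponent is δ²μ/2 = (μ − 474)²/(2μ) = 93.874811.

93.875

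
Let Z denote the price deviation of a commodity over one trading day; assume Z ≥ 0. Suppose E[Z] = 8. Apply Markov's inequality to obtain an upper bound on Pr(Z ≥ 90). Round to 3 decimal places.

0.089

Markov's inequality: for a non-negative random variable, Pr(Z ≥ a) ≤ E[Z]/a.
Here E[Z] = 8 and a = 90, so the bound is 8/90 = 0.0889.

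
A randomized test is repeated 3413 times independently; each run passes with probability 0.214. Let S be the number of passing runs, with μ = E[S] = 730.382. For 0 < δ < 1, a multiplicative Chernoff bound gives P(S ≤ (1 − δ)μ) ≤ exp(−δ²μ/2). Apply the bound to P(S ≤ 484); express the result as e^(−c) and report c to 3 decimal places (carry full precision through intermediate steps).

Write 484 = (1 − δ)μ, so δ = 1 − 484/730.382 = 0.3373331…
Then the exponent is δ²μ/2 = (μ − 484)²/(2μ) = 41.556398.

41.556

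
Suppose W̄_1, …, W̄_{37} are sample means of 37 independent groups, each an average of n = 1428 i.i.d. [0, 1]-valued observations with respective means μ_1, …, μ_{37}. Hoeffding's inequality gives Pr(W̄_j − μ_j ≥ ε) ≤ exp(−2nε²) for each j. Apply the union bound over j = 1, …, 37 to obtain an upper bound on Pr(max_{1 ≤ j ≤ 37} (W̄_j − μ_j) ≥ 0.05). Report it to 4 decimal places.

0.0293

Per-experiment Hoeffding bound: exp(−2·1428·0.05²) = exp(−7.14000) = 0.00079275.
Union bound over 37 events: 37·0.00079275 = 0.02933.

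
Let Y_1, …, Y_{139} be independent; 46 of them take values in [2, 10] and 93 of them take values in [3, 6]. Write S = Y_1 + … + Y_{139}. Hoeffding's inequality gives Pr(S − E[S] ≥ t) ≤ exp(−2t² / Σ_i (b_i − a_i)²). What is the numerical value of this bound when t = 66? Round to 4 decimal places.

0.0998

Σ(b_i − a_i)² = 46·8² + 93·3² = 3781.
Exponent = 2·66² / 3781 = 2.30415.
Bound = exp(−2.30415) = 0.09984.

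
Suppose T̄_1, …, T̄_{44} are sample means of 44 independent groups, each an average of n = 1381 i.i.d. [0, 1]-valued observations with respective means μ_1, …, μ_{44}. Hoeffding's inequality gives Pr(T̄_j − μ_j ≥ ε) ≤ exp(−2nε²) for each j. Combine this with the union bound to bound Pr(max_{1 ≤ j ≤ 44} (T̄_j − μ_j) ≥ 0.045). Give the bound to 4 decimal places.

Per-experiment Hoeffding bound: exp(−2·1381·0.045²) = exp(−5.59305) = 0.0037237.
Union bound over 44 events: 44·0.0037237 = 0.16384.

0.1638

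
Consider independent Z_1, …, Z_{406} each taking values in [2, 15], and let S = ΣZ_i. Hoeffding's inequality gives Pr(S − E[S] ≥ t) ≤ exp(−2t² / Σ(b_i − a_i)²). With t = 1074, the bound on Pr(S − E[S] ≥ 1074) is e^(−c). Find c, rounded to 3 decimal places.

33.622

Σ(b_i − a_i)² = 406·(13)² = 68614.
c = 2t²/68614 = 2·1074²/68614 = 33.6222.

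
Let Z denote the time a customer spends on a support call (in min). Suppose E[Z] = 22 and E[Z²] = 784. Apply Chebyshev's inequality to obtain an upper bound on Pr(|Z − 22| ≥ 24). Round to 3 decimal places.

Var(Z) = E[Z²] − (E[Z])² = 784 − 484 = 300.
Chebyshev's inequality: Pr(|Z − μ| ≥ t) ≤ Var(Z)/t² = 300/576 = 0.5208.

0.521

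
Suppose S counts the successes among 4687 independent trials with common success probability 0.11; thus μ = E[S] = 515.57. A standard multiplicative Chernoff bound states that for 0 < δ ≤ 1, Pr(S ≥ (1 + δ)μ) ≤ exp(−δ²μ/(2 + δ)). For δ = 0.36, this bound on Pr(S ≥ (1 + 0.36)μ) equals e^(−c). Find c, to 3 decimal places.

28.313

c = δ²μ/(2 + δ) = 0.36²·515.57/(2 + 0.36) = 28.3127.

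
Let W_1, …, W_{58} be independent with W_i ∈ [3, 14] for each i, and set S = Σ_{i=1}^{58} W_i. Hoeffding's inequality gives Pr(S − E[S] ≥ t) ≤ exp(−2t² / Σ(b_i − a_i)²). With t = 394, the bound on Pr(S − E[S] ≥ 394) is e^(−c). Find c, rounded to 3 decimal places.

44.239

Σ(b_i − a_i)² = 58·(11)² = 7018.
c = 2t²/7018 = 2·394²/7018 = 44.2394.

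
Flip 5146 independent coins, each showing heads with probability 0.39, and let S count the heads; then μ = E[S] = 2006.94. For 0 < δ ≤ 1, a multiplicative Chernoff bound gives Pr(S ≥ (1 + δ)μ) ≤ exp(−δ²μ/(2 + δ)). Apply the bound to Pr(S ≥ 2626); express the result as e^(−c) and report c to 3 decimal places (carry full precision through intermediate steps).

Write 2626 = (1 + δ)μ, so δ = 2626/2006.94 − 1 = 0.3084596…
Then the exponent is δ²μ/(2 + δ) = (2626 − μ)² / (μ·(2 + δ)) = 82.719673.

82.720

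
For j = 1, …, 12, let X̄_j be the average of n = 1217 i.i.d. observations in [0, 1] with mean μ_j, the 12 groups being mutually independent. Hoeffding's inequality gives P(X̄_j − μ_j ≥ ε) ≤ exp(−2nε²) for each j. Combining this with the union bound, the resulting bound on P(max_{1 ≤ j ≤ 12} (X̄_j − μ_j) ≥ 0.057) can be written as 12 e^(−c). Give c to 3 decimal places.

Union bound over the 12 events: P(max_{1 ≤ j ≤ 12} (X̄_j − μ_j) ≥ 0.057) ≤ 12·exp(−2nε²) = 12 exp(−2·1217·0.057²).
So c = 2·1217·0.057² = 7.9081.

7.908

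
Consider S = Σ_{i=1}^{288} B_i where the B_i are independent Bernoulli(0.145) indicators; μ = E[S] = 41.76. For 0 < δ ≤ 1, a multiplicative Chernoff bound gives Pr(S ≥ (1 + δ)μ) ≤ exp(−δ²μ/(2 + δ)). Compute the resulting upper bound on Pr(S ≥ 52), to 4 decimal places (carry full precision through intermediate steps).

Write 52 = (1 + δ)μ, so δ = 52/41.76 − 1 = 0.2452107…
Then the exponent is δ²μ/(2 + δ) = (52 − μ)² / (μ·(2 + δ)) = 1.118362.
Bound = exp(−1.118362) = 0.32681.

0.3268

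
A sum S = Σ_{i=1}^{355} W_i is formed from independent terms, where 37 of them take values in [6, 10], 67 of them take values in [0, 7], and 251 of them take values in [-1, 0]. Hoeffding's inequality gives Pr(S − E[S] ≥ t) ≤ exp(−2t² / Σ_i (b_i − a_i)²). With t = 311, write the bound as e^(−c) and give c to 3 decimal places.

Σ(b_i − a_i)² = 37·4² + 67·7² + 251·1² = 4126.
c = 2t² / 4126 = 2·311² / 4126 = 46.8837.

46.884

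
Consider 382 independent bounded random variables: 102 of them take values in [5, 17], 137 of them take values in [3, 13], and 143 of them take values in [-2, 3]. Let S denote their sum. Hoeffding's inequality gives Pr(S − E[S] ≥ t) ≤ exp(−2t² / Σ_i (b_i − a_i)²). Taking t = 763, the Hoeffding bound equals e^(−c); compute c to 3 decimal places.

36.428

Σ(b_i − a_i)² = 102·12² + 137·10² + 143·5² = 31963.
c = 2t² / 31963 = 2·763² / 31963 = 36.4277.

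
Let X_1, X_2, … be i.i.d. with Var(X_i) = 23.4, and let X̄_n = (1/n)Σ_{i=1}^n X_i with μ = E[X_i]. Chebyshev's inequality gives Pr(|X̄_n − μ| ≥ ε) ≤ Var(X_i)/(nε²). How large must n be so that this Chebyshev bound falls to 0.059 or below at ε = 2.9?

48

Require 23.4/(n·2.9²) ≤ 0.059, i.e. n ≥ 23.4/(0.059·2.9²) = 47.159.
The smallest integer n is 48.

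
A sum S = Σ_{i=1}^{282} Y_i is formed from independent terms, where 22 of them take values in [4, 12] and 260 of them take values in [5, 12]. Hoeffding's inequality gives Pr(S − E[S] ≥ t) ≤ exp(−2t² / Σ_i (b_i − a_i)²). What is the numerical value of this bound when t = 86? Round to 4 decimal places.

Σ(b_i − a_i)² = 22·8² + 260·7² = 14148.
Exponent = 2·86² / 14148 = 1.04552.
Bound = exp(−1.04552) = 0.35151.

0.3515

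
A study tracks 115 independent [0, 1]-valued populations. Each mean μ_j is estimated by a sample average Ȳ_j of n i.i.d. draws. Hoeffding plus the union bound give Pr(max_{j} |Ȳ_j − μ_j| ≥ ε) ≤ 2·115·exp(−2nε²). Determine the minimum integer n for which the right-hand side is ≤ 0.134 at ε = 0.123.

Need 2·115·exp(−2nε²) ≤ 0.134, i.e. exp(−2nε²) ≤ 0.134/230.
So 2nε² ≥ ln(230/0.134) = 7.447995.
Hence n ≥ 7.447995/(2·0.123²) = 246.150.
The smallest integer n is 247.

247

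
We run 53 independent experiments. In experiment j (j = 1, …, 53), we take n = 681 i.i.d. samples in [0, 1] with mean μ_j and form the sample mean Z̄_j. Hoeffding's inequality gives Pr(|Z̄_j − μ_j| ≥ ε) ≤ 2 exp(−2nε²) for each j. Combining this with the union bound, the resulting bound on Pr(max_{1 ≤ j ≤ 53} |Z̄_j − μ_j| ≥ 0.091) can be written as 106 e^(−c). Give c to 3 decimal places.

11.279

Union bound over the 53 events: Pr(max_{1 ≤ j ≤ 53} |Z̄_j − μ_j| ≥ 0.091) ≤ 53·2·exp(−2nε²) = 106 exp(−2·681·0.091²).
So c = 2·681·0.091² = 11.2787.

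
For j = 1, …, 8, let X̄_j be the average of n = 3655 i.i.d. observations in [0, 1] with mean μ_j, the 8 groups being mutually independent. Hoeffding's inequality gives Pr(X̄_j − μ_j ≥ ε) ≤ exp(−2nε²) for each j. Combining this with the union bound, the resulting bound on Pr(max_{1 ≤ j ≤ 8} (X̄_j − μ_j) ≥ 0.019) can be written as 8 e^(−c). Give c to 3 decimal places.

Union bound over the 8 events: Pr(max_{1 ≤ j ≤ 8} (X̄_j − μ_j) ≥ 0.019) ≤ 8·exp(−2nε²) = 8 exp(−2·3655·0.019²).
So c = 2·3655·0.019² = 2.6389.

2.639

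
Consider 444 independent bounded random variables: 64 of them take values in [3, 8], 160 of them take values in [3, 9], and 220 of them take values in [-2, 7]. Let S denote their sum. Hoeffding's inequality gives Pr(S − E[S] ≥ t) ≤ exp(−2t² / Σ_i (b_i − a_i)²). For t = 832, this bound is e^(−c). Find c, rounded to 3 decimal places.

54.982

Σ(b_i − a_i)² = 64·5² + 160·6² + 220·9² = 25180.
c = 2t² / 25180 = 2·832² / 25180 = 54.9820.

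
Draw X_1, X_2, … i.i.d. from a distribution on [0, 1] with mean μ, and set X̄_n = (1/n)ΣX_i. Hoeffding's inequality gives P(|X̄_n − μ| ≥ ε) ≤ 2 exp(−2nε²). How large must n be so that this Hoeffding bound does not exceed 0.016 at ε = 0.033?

Require 2·exp(−2nε²) ≤ 0.016, i.e. 2nε² ≥ ln(2/0.016) = 4.828314.
So n ≥ 4.828314 / (2·0.033²) = 2216.857.
The smallest integer n is 2217.

2217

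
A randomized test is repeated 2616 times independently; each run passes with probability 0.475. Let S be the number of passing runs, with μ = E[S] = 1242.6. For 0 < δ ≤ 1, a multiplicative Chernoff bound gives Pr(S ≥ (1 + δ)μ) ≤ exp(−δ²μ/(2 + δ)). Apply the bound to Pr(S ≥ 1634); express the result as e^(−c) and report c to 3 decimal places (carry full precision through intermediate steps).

53.255

Write 1634 = (1 + δ)μ, so δ = 1634/1242.6 − 1 = 0.3149847…
Then the exponent is δ²μ/(2 + δ) = (1634 − μ)² / (μ·(2 + δ)) = 53.255218.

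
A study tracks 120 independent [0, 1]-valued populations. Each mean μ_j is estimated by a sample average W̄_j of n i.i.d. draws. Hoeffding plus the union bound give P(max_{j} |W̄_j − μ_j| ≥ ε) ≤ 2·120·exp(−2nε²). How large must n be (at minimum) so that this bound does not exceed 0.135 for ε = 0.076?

Need 2·120·exp(−2nε²) ≤ 0.135, i.e. exp(−2nε²) ≤ 0.135/240.
So 2nε² ≥ ln(240/0.135) = 7.483119.
Hence n ≥ 7.483119/(2·0.076²) = 647.777.
The smallest integer n is 648.

648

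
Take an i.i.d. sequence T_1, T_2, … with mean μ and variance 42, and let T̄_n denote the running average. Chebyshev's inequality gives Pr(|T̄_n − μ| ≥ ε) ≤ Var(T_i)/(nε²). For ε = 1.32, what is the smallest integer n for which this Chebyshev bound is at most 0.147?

164

Require 42/(n·1.32²) ≤ 0.147, i.e. n ≥ 42/(0.147·1.32²) = 163.977.
The smallest integer n is 164.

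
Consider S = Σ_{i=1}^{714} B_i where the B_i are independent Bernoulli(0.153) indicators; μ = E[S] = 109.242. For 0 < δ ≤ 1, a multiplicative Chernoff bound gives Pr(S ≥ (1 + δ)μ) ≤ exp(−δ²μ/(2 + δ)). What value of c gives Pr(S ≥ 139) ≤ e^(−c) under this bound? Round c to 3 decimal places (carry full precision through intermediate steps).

Write 139 = (1 + δ)μ, so δ = 139/109.242 − 1 = 0.2724044…
Then the exponent is δ²μ/(2 + δ) = (139 − μ)² / (μ·(2 + δ)) = 3.567239.

3.567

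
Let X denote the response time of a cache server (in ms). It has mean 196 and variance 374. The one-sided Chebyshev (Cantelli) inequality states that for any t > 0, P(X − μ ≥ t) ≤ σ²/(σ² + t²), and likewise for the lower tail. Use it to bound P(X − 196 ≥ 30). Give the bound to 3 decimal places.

0.294

Here σ² = 374 and t = 30, so σ² + t² = 1274.
Cantelli's bound: 374/1274 = 0.2936.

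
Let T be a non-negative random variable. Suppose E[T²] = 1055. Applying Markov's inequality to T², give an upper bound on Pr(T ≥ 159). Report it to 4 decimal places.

0.0417

Since T ≥ 0, the event {T ≥ 159} is the same as {T² ≥ 25281}.
Markov's inequality applied to T² gives Pr(T² ≥ 25281) ≤ E[T²]/25281 = 1055/25281 = 0.0417.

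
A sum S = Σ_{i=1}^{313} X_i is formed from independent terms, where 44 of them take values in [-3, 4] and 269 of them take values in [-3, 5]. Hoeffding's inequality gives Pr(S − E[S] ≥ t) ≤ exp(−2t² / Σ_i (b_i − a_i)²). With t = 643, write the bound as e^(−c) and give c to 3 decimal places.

42.685

Σ(b_i − a_i)² = 44·7² + 269·8² = 19372.
c = 2t² / 19372 = 2·643² / 19372 = 42.6852.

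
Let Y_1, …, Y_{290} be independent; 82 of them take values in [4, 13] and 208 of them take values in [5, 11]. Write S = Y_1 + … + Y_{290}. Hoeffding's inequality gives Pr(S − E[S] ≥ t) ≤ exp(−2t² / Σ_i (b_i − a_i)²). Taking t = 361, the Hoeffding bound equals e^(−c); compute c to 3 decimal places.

Σ(b_i − a_i)² = 82·9² + 208·6² = 14130.
c = 2t² / 14130 = 2·361² / 14130 = 18.4460.

18.446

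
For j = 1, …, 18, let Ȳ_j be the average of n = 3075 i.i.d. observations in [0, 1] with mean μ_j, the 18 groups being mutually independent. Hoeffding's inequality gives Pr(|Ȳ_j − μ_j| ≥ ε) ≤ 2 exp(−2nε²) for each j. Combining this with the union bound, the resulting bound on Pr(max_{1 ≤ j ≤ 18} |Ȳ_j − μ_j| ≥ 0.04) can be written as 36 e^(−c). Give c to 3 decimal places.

Union bound over the 18 events: Pr(max_{1 ≤ j ≤ 18} |Ȳ_j − μ_j| ≥ 0.04) ≤ 18·2·exp(−2nε²) = 36 exp(−2·3075·0.04²).
So c = 2·3075·0.04² = 9.8400.

9.840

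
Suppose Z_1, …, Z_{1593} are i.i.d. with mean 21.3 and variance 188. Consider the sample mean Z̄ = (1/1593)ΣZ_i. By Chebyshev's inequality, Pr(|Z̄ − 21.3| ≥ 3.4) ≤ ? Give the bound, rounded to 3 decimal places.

Var(Z̄) = Var(Z_i)/n = 188/1593 = 0.11802.
Chebyshev: Pr(|Z̄ − 21.3| ≥ 3.4) ≤ Var(Z̄)/(3.4)² = 188/(1593·3.4²) = 0.0102.

0.010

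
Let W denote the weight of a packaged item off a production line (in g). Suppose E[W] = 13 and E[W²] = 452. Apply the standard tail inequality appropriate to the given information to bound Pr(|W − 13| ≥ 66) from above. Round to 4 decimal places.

The first two moments determine the variance, so Chebyshev's inequality is the sharpest standard bound available.
Var(W) = E[W²] − (E[W])² = 452 − 169 = 283.
Chebyshev's inequality: Pr(|W − μ| ≥ t) ≤ Var(W)/t² = 283/4356 = 0.0650.

0.0650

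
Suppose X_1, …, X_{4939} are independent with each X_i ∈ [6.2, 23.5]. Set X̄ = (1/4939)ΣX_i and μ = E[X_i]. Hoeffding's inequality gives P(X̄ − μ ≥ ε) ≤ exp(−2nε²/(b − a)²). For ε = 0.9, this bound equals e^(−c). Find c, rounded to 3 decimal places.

26.734

c = 2nε²/(b − a)² = 2·4939·0.9² / 17.3² = 26.7339.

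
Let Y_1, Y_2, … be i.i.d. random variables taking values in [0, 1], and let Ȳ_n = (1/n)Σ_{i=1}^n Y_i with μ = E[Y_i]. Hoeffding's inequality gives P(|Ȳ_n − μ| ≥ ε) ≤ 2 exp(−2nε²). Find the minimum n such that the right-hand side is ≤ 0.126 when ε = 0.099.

Require 2·exp(−2nε²) ≤ 0.126, i.e. 2nε² ≥ ln(2/0.126) = 2.764621.
So n ≥ 2.764621 / (2·0.099²) = 141.038.
The smallest integer n is 142.

142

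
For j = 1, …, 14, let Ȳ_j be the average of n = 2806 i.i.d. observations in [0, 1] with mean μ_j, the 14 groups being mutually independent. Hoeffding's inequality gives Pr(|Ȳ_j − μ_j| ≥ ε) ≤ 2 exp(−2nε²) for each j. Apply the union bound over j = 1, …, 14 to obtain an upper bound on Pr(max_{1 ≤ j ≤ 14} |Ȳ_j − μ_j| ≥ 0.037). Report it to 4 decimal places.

0.0129

Per-experiment Hoeffding bound: 2·exp(−2·2806·0.037²) = 2·exp(−7.68283) = 0.00092134.
Union bound over 14 events: 14·0.00092134 = 0.01290.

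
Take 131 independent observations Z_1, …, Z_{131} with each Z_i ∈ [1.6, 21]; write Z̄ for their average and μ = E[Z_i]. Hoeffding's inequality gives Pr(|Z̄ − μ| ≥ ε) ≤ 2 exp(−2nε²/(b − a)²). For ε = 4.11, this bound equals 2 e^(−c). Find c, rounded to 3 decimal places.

c = 2nε²/(b − a)² = 2·131·4.11² / 19.4² = 11.7593.

11.759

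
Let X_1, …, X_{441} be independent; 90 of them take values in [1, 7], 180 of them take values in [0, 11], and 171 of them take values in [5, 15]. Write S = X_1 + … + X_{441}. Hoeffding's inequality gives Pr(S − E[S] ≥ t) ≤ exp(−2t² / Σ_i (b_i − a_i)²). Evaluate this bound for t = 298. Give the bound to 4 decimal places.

Σ(b_i − a_i)² = 90·6² + 180·11² + 171·10² = 42120.
Exponent = 2·298² / 42120 = 4.21671.
Bound = exp(−4.21671) = 0.01475.

0.0147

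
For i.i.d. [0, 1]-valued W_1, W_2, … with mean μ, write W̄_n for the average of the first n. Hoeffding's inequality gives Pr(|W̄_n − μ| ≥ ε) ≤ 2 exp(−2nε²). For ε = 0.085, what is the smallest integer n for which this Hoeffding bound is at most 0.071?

232

Require 2·exp(−2nε²) ≤ 0.071, i.e. 2nε² ≥ ln(2/0.071) = 3.338223.
So n ≥ 3.338223 / (2·0.085²) = 231.019.
The smallest integer n is 232.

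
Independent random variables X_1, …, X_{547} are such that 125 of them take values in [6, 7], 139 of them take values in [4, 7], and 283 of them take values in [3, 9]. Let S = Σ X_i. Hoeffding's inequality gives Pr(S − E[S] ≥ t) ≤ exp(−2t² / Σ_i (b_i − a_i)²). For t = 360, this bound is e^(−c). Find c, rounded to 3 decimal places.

22.414

Σ(b_i − a_i)² = 125·1² + 139·3² + 283·6² = 11564.
c = 2t² / 11564 = 2·360² / 11564 = 22.4144.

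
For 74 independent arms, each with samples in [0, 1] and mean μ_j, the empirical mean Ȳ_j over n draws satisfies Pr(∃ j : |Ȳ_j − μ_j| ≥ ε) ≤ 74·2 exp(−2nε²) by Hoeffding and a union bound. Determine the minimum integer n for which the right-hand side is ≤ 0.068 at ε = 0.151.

Need 2·74·exp(−2nε²) ≤ 0.068, i.e. exp(−2nε²) ≤ 0.068/148.
So 2nε² ≥ ln(148/0.068) = 7.685460.
Hence n ≥ 7.685460/(2·0.151²) = 168.533.
The smallest integer n is 169.

169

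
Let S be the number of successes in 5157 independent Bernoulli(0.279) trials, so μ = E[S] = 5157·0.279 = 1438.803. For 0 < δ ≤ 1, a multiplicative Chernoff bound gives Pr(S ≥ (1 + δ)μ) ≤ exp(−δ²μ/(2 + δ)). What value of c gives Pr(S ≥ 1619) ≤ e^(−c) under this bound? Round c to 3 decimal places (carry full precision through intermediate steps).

Write 1619 = (1 + δ)μ, so δ = 1619/1438.803 − 1 = 0.1252409…
Then the exponent is δ²μ/(2 + δ) = (1619 − μ)² / (μ·(2 + δ)) = 10.619049.

10.619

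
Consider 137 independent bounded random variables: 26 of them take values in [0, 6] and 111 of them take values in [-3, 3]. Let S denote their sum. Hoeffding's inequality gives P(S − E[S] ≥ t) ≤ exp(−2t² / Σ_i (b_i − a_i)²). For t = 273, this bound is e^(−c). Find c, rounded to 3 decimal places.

30.223

Σ(b_i − a_i)² = 26·6² + 111·6² = 4932.
c = 2t² / 4932 = 2·273² / 4932 = 30.2226.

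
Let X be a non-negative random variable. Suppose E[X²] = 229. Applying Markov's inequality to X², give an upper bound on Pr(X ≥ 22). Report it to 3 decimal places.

0.473

Since X ≥ 0, the event {X ≥ 22} is the same as {X² ≥ 484}.
Markov's inequality applied to X² gives Pr(X² ≥ 484) ≤ E[X²]/484 = 229/484 = 0.4731.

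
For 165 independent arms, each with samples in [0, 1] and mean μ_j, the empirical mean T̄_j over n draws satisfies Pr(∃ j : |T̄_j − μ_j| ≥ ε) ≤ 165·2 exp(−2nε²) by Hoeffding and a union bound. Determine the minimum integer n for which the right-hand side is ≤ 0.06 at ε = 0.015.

Need 2·165·exp(−2nε²) ≤ 0.06, i.e. exp(−2nε²) ≤ 0.06/330.
So 2nε² ≥ ln(330/0.06) = 8.612503.
Hence n ≥ 8.612503/(2·0.015²) = 19138.896.
The smallest integer n is 19139.

19139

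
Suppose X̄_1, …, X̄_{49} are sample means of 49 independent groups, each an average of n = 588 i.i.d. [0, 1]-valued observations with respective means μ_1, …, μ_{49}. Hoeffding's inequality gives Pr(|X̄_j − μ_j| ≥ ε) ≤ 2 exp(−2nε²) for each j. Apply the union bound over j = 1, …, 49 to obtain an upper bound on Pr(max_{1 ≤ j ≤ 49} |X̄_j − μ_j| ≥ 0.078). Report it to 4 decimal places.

Per-experiment Hoeffding bound: 2·exp(−2·588·0.078²) = 2·exp(−7.15478) = 0.0015622.
Union bound over 49 events: 49·0.0015622 = 0.07655.

0.0765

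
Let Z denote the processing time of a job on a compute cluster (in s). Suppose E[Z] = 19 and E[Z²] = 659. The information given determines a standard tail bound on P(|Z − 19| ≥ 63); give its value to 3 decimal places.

The first two moments determine the variance, so Chebyshev's inequality is the sharpest standard bound available.
Var(Z) = E[Z²] − (E[Z])² = 659 − 361 = 298.
Chebyshev's inequality: P(|Z − μ| ≥ t) ≤ Var(Z)/t² = 298/3969 = 0.0751.

0.075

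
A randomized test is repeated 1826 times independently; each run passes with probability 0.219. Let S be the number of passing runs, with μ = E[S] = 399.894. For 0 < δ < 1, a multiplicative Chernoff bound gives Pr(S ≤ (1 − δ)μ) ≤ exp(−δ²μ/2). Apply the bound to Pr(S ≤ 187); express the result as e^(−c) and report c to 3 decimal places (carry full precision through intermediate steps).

Write 187 = (1 − δ)μ, so δ = 1 − 187/399.894 = 0.5323761…
Then the exponent is δ²μ/2 = (μ − 187)²/(2μ) = 56.669837.

56.670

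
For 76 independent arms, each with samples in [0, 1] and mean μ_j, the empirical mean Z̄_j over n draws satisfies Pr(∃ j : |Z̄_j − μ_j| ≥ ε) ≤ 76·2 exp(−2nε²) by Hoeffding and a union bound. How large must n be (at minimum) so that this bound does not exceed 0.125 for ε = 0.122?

Need 2·76·exp(−2nε²) ≤ 0.125, i.e. exp(−2nε²) ≤ 0.125/152.
So 2nε² ≥ ln(152/0.125) = 7.103322.
Hence n ≥ 7.103322/(2·0.122²) = 238.623.
The smallest integer n is 239.

239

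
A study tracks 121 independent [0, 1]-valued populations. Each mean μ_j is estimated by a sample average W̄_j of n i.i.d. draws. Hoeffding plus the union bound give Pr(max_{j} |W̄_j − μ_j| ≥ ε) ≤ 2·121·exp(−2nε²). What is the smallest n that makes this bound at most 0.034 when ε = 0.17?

154

Need 2·121·exp(−2nε²) ≤ 0.034, i.e. exp(−2nε²) ≤ 0.034/242.
So 2nε² ≥ ln(242/0.034) = 8.870332.
Hence n ≥ 8.870332/(2·0.17²) = 153.466.
The smallest integer n is 154.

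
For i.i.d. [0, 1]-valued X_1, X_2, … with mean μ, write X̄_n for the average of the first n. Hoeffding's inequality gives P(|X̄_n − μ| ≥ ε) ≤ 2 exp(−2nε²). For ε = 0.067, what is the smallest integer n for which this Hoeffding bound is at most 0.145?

Require 2·exp(−2nε²) ≤ 0.145, i.e. 2nε² ≥ ln(2/0.145) = 2.624169.
So n ≥ 2.624169 / (2·0.067²) = 292.289.
The smallest integer n is 293.

293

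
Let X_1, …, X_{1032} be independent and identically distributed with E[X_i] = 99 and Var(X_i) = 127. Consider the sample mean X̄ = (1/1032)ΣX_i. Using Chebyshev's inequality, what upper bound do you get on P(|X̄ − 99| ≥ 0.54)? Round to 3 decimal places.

Var(X̄) = Var(X_i)/n = 127/1032 = 0.12306.
Chebyshev: P(|X̄ − 99| ≥ 0.54) ≤ Var(X̄)/(0.54)² = 127/(1032·0.54²) = 0.4220.

0.422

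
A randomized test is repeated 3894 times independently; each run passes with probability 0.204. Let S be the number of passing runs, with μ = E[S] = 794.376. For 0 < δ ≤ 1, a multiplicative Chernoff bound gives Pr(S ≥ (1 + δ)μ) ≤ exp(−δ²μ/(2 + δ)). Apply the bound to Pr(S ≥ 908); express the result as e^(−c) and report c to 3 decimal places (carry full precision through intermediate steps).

7.584

Write 908 = (1 + δ)μ, so δ = 908/794.376 − 1 = 0.1430355…
Then the exponent is δ²μ/(2 + δ) = (908 − μ)² / (μ·(2 + δ)) = 7.583761.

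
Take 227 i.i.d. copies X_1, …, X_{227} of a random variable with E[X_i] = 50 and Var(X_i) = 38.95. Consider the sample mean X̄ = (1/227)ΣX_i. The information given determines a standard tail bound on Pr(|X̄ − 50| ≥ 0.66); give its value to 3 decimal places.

With mean and variance of each term known, Chebyshev's inequality bounds the deviation of the sum (or sample mean).
Var(X̄) = Var(X_i)/n = 38.95/227 = 0.17159.
Chebyshev: Pr(|X̄ − 50| ≥ 0.66) ≤ Var(X̄)/(0.66)² = 38.95/(227·0.66²) = 0.3939.

0.394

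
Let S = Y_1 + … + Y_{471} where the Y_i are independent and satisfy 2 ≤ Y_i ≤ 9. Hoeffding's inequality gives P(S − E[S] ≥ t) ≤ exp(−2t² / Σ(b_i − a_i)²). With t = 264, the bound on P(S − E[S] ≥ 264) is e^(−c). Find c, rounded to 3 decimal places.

Σ(b_i − a_i)² = 471·(7)² = 23079.
c = 2t²/23079 = 2·264²/23079 = 6.0398.

6.040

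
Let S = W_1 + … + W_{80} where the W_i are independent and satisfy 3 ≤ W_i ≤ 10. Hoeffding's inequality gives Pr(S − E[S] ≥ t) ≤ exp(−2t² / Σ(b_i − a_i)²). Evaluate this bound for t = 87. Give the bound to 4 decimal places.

Σ(b_i − a_i)² = 80·(7)² = 3920.
Exponent = 2·87²/3920 = 3.8617.
Bound = exp(−3.8617) = 0.02103.

0.0210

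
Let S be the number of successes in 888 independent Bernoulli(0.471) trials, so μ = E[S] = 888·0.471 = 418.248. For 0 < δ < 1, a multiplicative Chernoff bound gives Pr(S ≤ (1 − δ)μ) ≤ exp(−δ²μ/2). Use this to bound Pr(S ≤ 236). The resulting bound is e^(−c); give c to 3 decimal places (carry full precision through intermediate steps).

Write 236 = (1 − δ)μ, so δ = 1 − 236/418.248 = 0.4357415…
Then the exponent is δ²μ/2 = (μ − 236)²/(2μ) = 39.706506.

39.707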